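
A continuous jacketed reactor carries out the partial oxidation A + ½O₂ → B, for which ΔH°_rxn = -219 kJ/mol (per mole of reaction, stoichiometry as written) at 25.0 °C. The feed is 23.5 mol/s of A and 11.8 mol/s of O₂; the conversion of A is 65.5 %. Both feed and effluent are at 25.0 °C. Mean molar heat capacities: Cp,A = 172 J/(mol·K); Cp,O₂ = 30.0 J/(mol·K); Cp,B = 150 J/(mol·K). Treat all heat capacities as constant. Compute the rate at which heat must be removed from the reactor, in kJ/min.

Q_out = 202000 kJ/min

Extent of reaction ξ = 0.655 × 23.5 = 15.393 mol/s
Reaction term: ξ·ΔH°_rxn = 15.393 × -219 = -3371 kJ/s
Q = ΔH = -3371 kJ/s = -3371 kW
Heat removed = 202260 kJ/min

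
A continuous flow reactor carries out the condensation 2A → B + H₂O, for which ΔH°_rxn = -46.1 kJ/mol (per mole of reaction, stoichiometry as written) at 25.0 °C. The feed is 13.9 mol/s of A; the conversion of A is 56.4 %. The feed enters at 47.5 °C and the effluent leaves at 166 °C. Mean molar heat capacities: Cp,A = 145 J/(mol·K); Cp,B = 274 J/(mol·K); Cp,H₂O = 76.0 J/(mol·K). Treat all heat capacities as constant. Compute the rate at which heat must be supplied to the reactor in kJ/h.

Extent of reaction ξ = 0.564 × 13.9 / 2 = 3.9198 mol/s
Reaction term: ξ·ΔH°_rxn = 3.9198 × -46.1 = -180.7 kJ/s
Sensible, feed 47.5→25 °C: -45.349 kJ/s
Outlet flows (mol/s): A 6.0604, B 3.9198, H₂O 3.9198
Sensible, products 25→166 °C: 317.35 kJ/s
Q = ΔH = 91.295 kJ/s = 91.295 kW
Heat supplied = 328660 kJ/h

Q_in = 329000 kJ/h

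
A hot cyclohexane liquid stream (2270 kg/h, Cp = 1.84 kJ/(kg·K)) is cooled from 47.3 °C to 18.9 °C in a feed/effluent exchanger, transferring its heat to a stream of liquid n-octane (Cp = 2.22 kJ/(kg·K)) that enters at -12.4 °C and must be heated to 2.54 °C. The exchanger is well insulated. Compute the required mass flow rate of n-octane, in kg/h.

ṁ_c = 3580 kg/h

Heat released by hot stream: Q = 2270 × 1.84 × (47.3 − 18.9) = 118620 kJ/h
Energy balance on cold side (adiabatic exchanger): Q = ṁ_c·Cp_c·(T_c,out − T_c,in)
ṁ_c = 118620 / [2.22 × (2.54 − -12.4)] = 3576.5 kg/h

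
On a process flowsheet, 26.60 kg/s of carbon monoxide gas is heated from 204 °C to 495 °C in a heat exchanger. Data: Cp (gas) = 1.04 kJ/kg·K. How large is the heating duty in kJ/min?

Q = ṁ·Cp·ΔT = 26.60 × 1.04 × (495 − 204) = 8050.2 kJ/s
Heating duty = 483010 kJ/min

Q = 483000 kJ/min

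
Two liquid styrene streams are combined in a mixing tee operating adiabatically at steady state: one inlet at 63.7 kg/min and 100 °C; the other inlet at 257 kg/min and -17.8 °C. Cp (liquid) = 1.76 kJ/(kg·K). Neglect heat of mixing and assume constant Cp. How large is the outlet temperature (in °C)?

No heat crosses the boundary, so H_out = H_in.
T_out = Σ ṁᵢCp,ᵢTᵢ / Σ ṁᵢCp,ᵢ
      = 3159.9 / 564.43 = 5.5984 °C

T_out = 5.60 °C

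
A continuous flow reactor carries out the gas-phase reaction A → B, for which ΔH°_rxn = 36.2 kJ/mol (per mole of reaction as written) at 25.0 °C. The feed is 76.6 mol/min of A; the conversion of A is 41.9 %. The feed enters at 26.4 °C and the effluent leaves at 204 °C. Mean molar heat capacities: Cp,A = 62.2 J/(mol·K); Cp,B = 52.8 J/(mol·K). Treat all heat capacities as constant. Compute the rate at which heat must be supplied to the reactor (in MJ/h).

Q_in = 117 MJ/h

Extent of reaction ξ = 0.419 × 76.6 = 32.095 mol/min
Reaction term: ξ·ΔH°_rxn = 32.095 × 36.2 = 1161.9 kJ/min
Sensible, feed 26.4→25 °C: -6.6703 kJ/min
Outlet flows (mol/min): A 44.505, B 32.095
Sensible, products 25→204 °C: 798.85 kJ/min
Q = ΔH = 1954 kJ/min = 32.567 kW
Heat supplied = 117.24 MJ/h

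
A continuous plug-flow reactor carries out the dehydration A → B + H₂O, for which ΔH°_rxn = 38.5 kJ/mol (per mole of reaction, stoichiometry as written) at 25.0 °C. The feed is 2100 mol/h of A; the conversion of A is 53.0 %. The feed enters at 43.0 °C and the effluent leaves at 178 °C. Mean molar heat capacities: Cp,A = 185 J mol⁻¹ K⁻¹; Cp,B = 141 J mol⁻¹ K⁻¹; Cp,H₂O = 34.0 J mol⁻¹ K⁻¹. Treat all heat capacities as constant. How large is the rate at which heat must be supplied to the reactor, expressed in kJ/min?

Q_in = 1560 kJ/min

Extent of reaction ξ = 0.530 × 2100 = 1113 mol/h
Reaction term: ξ·ΔH°_rxn = 1113 × 38.5 = 42850 kJ/h
Sensible, feed 43.0→25 °C: -6993 kJ/h
Outlet flows (mol/h): A 987, B 1113, H₂O 1113
Sensible, products 25→178 °C: 57738 kJ/h
Q = ΔH = 93595 kJ/h = 25.999 kW
Heat supplied = 1559.9 kJ/min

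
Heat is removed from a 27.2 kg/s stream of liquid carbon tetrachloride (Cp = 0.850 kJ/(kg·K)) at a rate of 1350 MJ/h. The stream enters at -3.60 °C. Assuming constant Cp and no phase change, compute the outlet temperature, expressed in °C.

Q = 1350 MJ/h = 375 kJ/s
ΔT = Q/(ṁ·Cp) = 375/(27.2×0.850) = 16.22 K
T_out = -3.60 − 16.22 = -19.82 °C

T_out = -19.8 °C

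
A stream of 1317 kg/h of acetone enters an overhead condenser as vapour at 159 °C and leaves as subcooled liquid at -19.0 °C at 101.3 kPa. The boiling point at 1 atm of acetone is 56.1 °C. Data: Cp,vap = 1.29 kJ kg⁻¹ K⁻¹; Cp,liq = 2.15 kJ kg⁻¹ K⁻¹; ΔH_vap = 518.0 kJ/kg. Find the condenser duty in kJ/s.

vapour 159→56.1 °C: -132.74 kJ/kg
condensation at 56.1 °C: -518 kJ/kg
liquid 56.1→-19.0 °C: -161.46 kJ/kg
Δh = -132.74 + -518 + -161.46 = -812.21 kJ/kg
Q = ṁ·Δh = 1317 kg/h × -812.21 kJ/kg = -1.0697e+06 kJ/h
|Q| = 297.13 kW

Q_c = 297 kJ/s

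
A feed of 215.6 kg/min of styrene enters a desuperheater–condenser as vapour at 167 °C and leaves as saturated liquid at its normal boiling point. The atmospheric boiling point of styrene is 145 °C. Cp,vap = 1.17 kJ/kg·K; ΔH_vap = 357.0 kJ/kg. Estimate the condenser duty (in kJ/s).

vapour 167→145 °C: -25.74 kJ/kg
condensation at 145 °C: -357 kJ/kg
Δh = -25.74 + -357 = -382.74 kJ/kg
Q = ṁ·Δh = 215.6 kg/min × -382.74 kJ/kg = -82519 kJ/min
|Q| = 1375.3 kW

Q_c = 1380 kJ/s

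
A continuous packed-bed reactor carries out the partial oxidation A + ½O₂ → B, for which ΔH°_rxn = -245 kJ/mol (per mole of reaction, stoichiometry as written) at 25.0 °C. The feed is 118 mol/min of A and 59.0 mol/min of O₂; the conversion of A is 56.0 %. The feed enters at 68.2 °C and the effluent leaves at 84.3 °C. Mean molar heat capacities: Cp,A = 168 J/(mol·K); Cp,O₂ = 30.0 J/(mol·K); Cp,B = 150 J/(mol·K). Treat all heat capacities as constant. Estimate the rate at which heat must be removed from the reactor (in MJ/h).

Q_out = 958 MJ/h

Extent of reaction ξ = 0.560 × 118 = 66.08 mol/min
Reaction term: ξ·ΔH°_rxn = 66.08 × -245 = -16190 kJ/min
Sensible, feed 68.2→25 °C: -932.86 kJ/min
Outlet flows (mol/min): A 51.92, O₂ 25.96, B 66.08
Sensible, products 25→84.3 °C: 1151.2 kJ/min
Q = ΔH = -15971 kJ/min = -266.19 kW
Heat removed = 958.27 MJ/h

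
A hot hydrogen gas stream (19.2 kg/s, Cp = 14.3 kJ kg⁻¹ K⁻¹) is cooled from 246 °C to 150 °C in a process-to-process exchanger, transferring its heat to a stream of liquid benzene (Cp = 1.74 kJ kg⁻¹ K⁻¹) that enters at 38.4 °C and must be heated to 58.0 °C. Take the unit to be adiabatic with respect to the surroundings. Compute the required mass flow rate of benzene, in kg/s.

Heat released by hot stream: Q = 19.2 × 14.3 × (246 − 150) = 26358 kJ/s
Energy balance on cold side (adiabatic exchanger): Q = ṁ_c·Cp_c·(T_c,out − T_c,in)
ṁ_c = 26358 / [1.74 × (58.0 − 38.4)] = 772.86 kg/s

ṁ_c = 773 kg/s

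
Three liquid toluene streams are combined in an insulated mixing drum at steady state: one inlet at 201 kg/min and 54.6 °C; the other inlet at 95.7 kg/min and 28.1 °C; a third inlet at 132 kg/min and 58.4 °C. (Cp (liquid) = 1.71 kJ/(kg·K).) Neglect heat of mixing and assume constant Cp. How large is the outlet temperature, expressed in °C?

No heat crosses the boundary, so H_out = H_in.
Σ ṁᵢCp,ᵢTᵢ = 201×1.71×54.6 + 95.7×1.71×28.1 + 132×1.71×58.4 = 36547
Σ ṁᵢCp,ᵢ = 201×1.71 + 95.7×1.71 + 132×1.71 = 733.08
T_out = 36547 / 733.08 = 49.854 °C

T_out = 49.9 °C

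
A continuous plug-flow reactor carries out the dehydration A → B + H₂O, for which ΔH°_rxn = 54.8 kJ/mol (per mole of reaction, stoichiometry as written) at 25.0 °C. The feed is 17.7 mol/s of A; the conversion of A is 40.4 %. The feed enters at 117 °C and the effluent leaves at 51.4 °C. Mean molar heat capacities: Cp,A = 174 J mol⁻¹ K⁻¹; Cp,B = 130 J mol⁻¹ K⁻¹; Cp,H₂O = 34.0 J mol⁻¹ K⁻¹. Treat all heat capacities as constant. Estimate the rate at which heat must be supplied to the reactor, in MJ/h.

Q_in = 677 MJ/h

Extent of reaction ξ = 0.404 × 17.7 = 7.1508 mol/s
Reaction term: ξ·ΔH°_rxn = 7.1508 × 54.8 = 391.86 kJ/s
Sensible, feed 117→25 °C: -283.34 kJ/s
Outlet flows (mol/s): A 10.549, B 7.1508, H₂O 7.1508
Sensible, products 25→51.4 °C: 79.419 kJ/s
Q = ΔH = 187.94 kJ/s = 187.94 kW
Heat supplied = 676.59 MJ/h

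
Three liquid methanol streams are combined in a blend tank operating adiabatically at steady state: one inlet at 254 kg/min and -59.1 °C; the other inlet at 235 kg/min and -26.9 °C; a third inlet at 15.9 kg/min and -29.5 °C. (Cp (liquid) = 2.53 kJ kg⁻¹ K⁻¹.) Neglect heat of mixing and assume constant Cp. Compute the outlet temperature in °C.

Energy balance with Q = 0: Σ ṁᵢCp,ᵢ(T_out − Tᵢ) = 0
T_out = Σ ṁᵢCp,ᵢTᵢ / Σ ṁᵢCp,ᵢ
      = -55159 / 1277.4 = -43.181 °C

T_out = -43.2 °C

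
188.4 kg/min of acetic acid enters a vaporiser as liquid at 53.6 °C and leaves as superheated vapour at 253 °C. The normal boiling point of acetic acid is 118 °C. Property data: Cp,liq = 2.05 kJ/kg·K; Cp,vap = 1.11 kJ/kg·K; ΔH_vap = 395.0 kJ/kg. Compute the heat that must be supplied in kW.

liquid 53.6→118 °C: 132.02 kJ/kg
vaporisation at 118 °C: 395 kJ/kg
vapour 118→253 °C: 149.85 kJ/kg
Δh = 132.02 + 395 + 149.85 = 676.87 kJ/kg
Q = ṁ·Δh = 188.4 kg/min × 676.87 kJ/kg = 127520 kJ/min
|Q| = 2125.4 kW

Q = 2130 kW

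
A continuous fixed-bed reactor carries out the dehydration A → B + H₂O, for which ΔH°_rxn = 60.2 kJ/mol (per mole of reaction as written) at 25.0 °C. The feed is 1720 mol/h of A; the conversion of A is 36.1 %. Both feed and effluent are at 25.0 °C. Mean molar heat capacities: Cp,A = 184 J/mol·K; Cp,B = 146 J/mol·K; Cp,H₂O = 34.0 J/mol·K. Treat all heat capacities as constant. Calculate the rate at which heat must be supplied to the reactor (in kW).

Extent of reaction ξ = 0.361 × 1720 = 620.92 mol/h
Reaction term: ξ·ΔH°_rxn = 620.92 × 60.2 = 37379 kJ/h
Q = ΔH = 37379 kJ/h = 10.383 kW
Heat supplied = 10.383 kW

Q_in = 10.4 kW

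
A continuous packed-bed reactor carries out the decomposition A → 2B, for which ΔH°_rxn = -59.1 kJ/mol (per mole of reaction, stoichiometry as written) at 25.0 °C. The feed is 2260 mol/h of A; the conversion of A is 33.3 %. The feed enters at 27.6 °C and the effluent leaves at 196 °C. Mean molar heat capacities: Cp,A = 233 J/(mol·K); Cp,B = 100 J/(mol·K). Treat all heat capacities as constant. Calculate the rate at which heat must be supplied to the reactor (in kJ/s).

Q_in = 11.1 kJ/s

Extent of reaction ξ = 0.333 × 2260 = 752.58 mol/h
Reaction term: ξ·ΔH°_rxn = 752.58 × -59.1 = -44477 kJ/h
Sensible, feed 27.6→25 °C: -1369.1 kJ/h
Outlet flows (mol/h): A 1507.4, B 1505.2
Sensible, products 25→196 °C: 85798 kJ/h
Q = ΔH = 39952 kJ/h = 11.098 kW
Heat supplied = 11.098 kJ/s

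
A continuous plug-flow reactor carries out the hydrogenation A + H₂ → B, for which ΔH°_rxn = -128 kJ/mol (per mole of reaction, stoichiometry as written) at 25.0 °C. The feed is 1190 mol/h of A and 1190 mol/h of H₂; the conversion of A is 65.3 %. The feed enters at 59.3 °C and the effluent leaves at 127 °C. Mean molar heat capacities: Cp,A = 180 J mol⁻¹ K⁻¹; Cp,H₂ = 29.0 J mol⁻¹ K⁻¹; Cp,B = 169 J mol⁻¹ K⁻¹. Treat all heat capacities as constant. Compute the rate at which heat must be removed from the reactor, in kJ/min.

Q_out = 1430 kJ/min

Extent of reaction ξ = 0.653 × 1190 = 777.07 mol/h
Reaction term: ξ·ΔH°_rxn = 777.07 × -128 = -99465 kJ/h
Sensible, feed 59.3→25 °C: -8530.8 kJ/h
Outlet flows (mol/h): A 412.93, H₂ 412.93, B 777.07
Sensible, products 25→127 °C: 22198 kJ/h
Q = ΔH = -85798 kJ/h = -23.833 kW
Heat removed = 1430 kJ/min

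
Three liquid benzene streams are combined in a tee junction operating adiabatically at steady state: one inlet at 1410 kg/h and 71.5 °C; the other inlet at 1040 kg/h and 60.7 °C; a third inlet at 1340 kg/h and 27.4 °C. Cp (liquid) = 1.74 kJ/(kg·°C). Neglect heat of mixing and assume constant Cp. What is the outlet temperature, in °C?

T_out = 52.9 °C

Energy balance with Q = 0: Σ ṁᵢCp,ᵢ(T_out − Tᵢ) = 0
Σ ṁᵢCp,ᵢTᵢ = 1410×1.74×71.5 + 1040×1.74×60.7 + 1340×1.74×27.4 = 349150
Σ ṁᵢCp,ᵢ = 1410×1.74 + 1040×1.74 + 1340×1.74 = 6594.6
T_out = 349150 / 6594.6 = 52.944 °C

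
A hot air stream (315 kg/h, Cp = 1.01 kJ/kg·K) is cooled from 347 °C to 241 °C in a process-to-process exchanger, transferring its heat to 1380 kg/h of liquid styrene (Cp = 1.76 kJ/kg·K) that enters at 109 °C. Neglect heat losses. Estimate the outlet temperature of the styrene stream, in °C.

Heat released by hot stream: Q = 315 × 1.01 × (347 − 241) = 33724 kJ/h
Energy balance on cold side (adiabatic exchanger): Q = ṁ_c·Cp_c·(T_c,out − T_c,in)
T_c,out = 109 + 33724/(1380 × 1.76) = 122.89 °C

T_c,out = 123 °C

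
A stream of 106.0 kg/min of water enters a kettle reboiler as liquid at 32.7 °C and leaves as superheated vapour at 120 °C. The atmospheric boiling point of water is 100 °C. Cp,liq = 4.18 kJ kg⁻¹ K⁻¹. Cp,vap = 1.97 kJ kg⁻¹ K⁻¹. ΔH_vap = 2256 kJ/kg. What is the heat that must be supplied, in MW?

Q = 4.55 MW

liquid 32.7→100 °C: 281.31 kJ/kg
vaporisation at 100 °C: 2256 kJ/kg
vapour 100→120 °C: 39.4 kJ/kg
Δh = 281.31 + 2256 + 39.4 = 2576.7 kJ/kg
Q = ṁ·Δh = 106.0 kg/min × 2576.7 kJ/kg = 273130 kJ/min
|Q| = 4552.2 kW = 4.5522 MW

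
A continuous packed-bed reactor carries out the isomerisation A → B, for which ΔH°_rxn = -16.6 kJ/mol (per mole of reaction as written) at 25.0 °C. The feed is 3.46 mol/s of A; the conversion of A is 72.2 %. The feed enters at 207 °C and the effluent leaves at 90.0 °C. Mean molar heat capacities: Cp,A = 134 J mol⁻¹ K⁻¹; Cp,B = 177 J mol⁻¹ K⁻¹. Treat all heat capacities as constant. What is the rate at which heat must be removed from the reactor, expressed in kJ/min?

Q_out = 5320 kJ/min

Extent of reaction ξ = 0.722 × 3.46 = 2.4981 mol/s
Reaction term: ξ·ΔH°_rxn = 2.4981 × -16.6 = -41.469 kJ/s
Sensible, feed 207→25 °C: -84.382 kJ/s
Outlet flows (mol/s): A 0.96188, B 2.4981
Sensible, products 25→90.0 °C: 37.119 kJ/s
Q = ΔH = -88.732 kJ/s = -88.732 kW
Heat removed = 5323.9 kJ/min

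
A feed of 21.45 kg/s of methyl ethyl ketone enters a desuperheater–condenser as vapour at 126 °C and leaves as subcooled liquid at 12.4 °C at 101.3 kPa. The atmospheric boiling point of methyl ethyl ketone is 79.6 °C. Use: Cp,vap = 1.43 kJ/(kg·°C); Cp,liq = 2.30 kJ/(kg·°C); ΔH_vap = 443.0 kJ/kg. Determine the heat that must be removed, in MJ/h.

vapour 126→79.6 °C: -66.352 kJ/kg
condensation at 79.6 °C: -443 kJ/kg
liquid 79.6→12.4 °C: -154.56 kJ/kg
Δh = -66.352 + -443 + -154.56 = -663.91 kJ/kg
Q = ṁ·Δh = 21.45 kg/s × -663.91 kJ/kg = -14241 kJ/s
|Q| = 14241 kW = 51267 MJ/h

Q_c = 51300 MJ/h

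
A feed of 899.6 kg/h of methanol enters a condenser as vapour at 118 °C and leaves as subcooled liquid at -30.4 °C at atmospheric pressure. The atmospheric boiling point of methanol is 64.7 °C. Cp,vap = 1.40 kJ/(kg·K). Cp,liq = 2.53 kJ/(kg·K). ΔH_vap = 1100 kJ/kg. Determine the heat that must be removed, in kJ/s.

vapour 118→64.7 °C: -74.62 kJ/kg
condensation at 64.7 °C: -1100 kJ/kg
liquid 64.7→-30.4 °C: -240.6 kJ/kg
Δh = -74.62 + -1100 + -240.6 = -1415.2 kJ/kg
Q = ṁ·Δh = 899.6 kg/h × -1415.2 kJ/kg = -1.2731e+06 kJ/h
|Q| = 353.65 kW

Q_c = 354 kJ/s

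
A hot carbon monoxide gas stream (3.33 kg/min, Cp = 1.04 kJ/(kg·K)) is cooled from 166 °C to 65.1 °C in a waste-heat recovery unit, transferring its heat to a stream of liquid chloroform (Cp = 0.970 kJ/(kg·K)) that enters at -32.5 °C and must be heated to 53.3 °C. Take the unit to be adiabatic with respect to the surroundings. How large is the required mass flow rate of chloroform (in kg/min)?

Heat released by hot stream: Q = 3.33 × 1.04 × (166 − 65.1) = 349.44 kJ/min
Energy balance on cold side (adiabatic exchanger): Q = ṁ_c·Cp_c·(T_c,out − T_c,in)
ṁ_c = 349.44 / [0.970 × (53.3 − -32.5)] = 4.1987 kg/min

ṁ_c = 4.20 kg/min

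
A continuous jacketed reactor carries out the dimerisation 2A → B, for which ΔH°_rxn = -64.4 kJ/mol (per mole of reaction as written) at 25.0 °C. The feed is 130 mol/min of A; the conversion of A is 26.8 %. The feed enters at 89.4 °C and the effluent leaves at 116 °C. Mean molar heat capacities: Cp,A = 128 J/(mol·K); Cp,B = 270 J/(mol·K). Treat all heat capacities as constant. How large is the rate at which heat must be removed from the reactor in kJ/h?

Q_out = 39400 kJ/h

Extent of reaction ξ = 0.268 × 130 / 2 = 17.42 mol/min
Reaction term: ξ·ΔH°_rxn = 17.42 × -64.4 = -1121.8 kJ/min
Sensible, feed 89.4→25 °C: -1071.6 kJ/min
Outlet flows (mol/min): A 95.16, B 17.42
Sensible, products 25→116 °C: 1536.4 kJ/min
Q = ΔH = -657.03 kJ/min = -10.951 kW
Heat removed = 39422 kJ/h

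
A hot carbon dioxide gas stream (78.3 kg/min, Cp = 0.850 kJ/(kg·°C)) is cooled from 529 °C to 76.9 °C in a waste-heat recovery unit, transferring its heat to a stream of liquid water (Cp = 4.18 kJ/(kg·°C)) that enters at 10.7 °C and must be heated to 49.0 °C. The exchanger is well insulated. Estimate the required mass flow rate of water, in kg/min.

ṁ_c = 188 kg/min

Heat released by hot stream: Q = 78.3 × 0.850 × (529 − 76.9) = 30090 kJ/min
Energy balance on cold side (adiabatic exchanger): Q = ṁ_c·Cp_c·(T_c,out − T_c,in)
ṁ_c = 30090 / [4.18 × (49.0 − 10.7)] = 187.95 kg/min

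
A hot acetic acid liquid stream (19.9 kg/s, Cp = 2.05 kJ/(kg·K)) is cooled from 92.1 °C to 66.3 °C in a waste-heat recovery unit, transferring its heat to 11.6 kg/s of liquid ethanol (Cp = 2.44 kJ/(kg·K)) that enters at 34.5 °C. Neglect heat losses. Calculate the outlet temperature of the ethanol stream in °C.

T_c,out = 71.7 °C

Heat released by hot stream: Q = 19.9 × 2.05 × (92.1 − 66.3) = 1052.5 kJ/s
Energy balance on cold side (adiabatic exchanger): Q = ṁ_c·Cp_c·(T_c,out − T_c,in)
T_c,out = 34.5 + 1052.5/(11.6 × 2.44) = 71.686 °C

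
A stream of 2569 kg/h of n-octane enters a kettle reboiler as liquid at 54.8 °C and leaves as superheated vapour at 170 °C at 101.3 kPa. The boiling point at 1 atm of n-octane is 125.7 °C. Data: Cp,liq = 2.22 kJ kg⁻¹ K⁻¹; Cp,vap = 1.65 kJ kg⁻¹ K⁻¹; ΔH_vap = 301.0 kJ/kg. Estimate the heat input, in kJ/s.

Q = 379 kJ/s

liquid 54.8→125.7 °C: 157.4 kJ/kg
vaporisation at 125.7 °C: 301 kJ/kg
vapour 125.7→170 °C: 73.095 kJ/kg
Δh = 157.4 + 301 + 73.095 = 531.49 kJ/kg
Q = ṁ·Δh = 2569 kg/h × 531.49 kJ/kg = 1.3654e+06 kJ/h
|Q| = 379.28 kW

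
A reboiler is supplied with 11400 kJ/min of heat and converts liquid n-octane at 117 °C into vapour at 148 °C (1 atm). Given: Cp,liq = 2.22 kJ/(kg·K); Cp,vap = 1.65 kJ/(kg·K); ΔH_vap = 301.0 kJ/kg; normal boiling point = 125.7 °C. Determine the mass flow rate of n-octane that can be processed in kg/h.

Δh = 2.22×(125.7−117) + 301.0 + 1.65×(148−125.7) = 357.11 kJ/kg
Q = 11400 kJ/min = 190 kJ/s = 684000 kJ/h
ṁ = Q/Δh = 684000 / 357.11 = 1915.4 kg/h

ṁ = 1920 kg/h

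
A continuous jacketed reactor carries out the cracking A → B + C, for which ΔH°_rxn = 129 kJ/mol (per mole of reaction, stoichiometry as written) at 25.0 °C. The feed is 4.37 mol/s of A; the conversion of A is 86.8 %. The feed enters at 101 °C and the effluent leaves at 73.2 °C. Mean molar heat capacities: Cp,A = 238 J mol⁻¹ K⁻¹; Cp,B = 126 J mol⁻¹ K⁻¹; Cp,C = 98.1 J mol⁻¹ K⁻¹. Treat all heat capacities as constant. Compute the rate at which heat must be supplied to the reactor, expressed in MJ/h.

Q_in = 1650 MJ/h

Extent of reaction ξ = 0.868 × 4.37 = 3.7932 mol/s
Reaction term: ξ·ΔH°_rxn = 3.7932 × 129 = 489.32 kJ/s
Sensible, feed 101→25 °C: -79.045 kJ/s
Outlet flows (mol/s): A 0.57684, B 3.7932, C 3.7932
Sensible, products 25→73.2 °C: 47.59 kJ/s
Q = ΔH = 457.86 kJ/s = 457.86 kW
Heat supplied = 1648.3 MJ/h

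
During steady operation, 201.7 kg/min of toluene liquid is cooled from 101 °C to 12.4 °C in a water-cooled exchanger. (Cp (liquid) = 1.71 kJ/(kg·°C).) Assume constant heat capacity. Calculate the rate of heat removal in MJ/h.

Q = ṁ·Cp·ΔT = 201.7 × 1.71 × (12.4 − 101) = -30559 kJ/min
Converting: 30559 / 60 s = 509.31 kW
Cooling duty = 1833.5 MJ/h

Q_c = 1830 MJ/h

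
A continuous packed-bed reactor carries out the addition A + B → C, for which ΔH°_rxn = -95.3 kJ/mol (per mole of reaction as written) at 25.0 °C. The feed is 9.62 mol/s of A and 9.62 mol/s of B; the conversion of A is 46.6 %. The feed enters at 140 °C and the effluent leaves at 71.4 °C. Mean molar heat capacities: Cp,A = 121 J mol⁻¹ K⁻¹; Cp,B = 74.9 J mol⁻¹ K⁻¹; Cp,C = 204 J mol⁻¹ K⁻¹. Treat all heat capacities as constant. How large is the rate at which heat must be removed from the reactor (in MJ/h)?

Extent of reaction ξ = 0.466 × 9.62 = 4.4829 mol/s
Reaction term: ξ·ΔH°_rxn = 4.4829 × -95.3 = -427.22 kJ/s
Sensible, feed 140→25 °C: -216.72 kJ/s
Outlet flows (mol/s): A 5.1371, B 5.1371, C 4.4829
Sensible, products 25→71.4 °C: 89.128 kJ/s
Q = ΔH = -554.82 kJ/s = -554.82 kW
Heat removed = 1997.3 MJ/h

Q_out = 2000 MJ/h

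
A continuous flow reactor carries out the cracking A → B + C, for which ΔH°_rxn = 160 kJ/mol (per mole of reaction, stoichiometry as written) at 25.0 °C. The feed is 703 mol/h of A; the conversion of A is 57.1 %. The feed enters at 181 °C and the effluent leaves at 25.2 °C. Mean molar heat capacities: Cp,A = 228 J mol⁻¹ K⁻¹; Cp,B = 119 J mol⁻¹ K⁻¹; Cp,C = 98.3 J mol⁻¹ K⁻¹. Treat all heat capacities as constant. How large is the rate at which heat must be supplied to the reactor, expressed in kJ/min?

Extent of reaction ξ = 0.571 × 703 = 401.41 mol/h
Reaction term: ξ·ΔH°_rxn = 401.41 × 160 = 64226 kJ/h
Sensible, feed 181→25 °C: -25004 kJ/h
Outlet flows (mol/h): A 301.59, B 401.41, C 401.41
Sensible, products 25→25.2 °C: 31.198 kJ/h
Q = ΔH = 39253 kJ/h = 10.904 kW
Heat supplied = 654.22 kJ/min

Q_in = 654 kJ/min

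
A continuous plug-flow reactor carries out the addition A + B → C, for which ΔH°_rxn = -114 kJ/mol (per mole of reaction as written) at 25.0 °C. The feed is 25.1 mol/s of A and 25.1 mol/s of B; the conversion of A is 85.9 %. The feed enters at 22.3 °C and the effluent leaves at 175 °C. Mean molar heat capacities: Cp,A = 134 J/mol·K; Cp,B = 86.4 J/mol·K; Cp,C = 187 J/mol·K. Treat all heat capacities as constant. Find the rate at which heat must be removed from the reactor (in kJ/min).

Extent of reaction ξ = 0.859 × 25.1 = 21.561 mol/s
Reaction term: ξ·ΔH°_rxn = 21.561 × -114 = -2457.9 kJ/s
Sensible, feed 22.3→25 °C: 14.937 kJ/s
Outlet flows (mol/s): A 3.5391, B 3.5391, C 21.561
Sensible, products 25→175 °C: 721.79 kJ/s
Q = ΔH = -1721.2 kJ/s = -1721.2 kW
Heat removed = 103270 kJ/min

Q_out = 103000 kJ/min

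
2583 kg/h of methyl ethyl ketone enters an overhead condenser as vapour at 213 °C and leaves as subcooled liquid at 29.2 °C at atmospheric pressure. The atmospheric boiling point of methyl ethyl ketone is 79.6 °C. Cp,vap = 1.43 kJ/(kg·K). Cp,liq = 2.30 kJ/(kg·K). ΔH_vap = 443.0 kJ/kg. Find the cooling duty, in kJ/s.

Q_c = 538 kJ/s

vapour 213→79.6 °C: -190.76 kJ/kg
condensation at 79.6 °C: -443 kJ/kg
liquid 79.6→29.2 °C: -115.92 kJ/kg
Δh = -190.76 + -443 + -115.92 = -749.68 kJ/kg
Q = ṁ·Δh = 2583 kg/h × -749.68 kJ/kg = -1.9364e+06 kJ/h
|Q| = 537.9 kW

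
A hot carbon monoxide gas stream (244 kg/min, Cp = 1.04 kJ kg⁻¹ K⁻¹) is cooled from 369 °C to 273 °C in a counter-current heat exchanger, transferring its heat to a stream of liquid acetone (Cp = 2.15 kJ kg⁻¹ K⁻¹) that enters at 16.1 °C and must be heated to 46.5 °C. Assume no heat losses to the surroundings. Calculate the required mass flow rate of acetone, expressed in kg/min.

ṁ_c = 373 kg/min

Heat released by hot stream: Q = 244 × 1.04 × (369 − 273) = 24361 kJ/min
Energy balance on cold side (adiabatic exchanger): Q = ṁ_c·Cp_c·(T_c,out − T_c,in)
ṁ_c = 24361 / [2.15 × (46.5 − 16.1)] = 372.72 kg/min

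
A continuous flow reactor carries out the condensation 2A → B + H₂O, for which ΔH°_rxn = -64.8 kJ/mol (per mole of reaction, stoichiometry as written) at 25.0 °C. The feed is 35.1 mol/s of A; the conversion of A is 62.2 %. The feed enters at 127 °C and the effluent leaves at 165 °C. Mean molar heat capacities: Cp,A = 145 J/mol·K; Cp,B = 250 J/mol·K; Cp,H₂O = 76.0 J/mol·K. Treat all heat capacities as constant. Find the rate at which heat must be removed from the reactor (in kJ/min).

Q_out = 27500 kJ/min

Extent of reaction ξ = 0.622 × 35.1 / 2 = 10.916 mol/s
Reaction term: ξ·ΔH°_rxn = 10.916 × -64.8 = -707.36 kJ/s
Sensible, feed 127→25 °C: -519.13 kJ/s
Outlet flows (mol/s): A 13.268, B 10.916, H₂O 10.916
Sensible, products 25→165 °C: 767.55 kJ/s
Q = ΔH = -458.95 kJ/s = -458.95 kW
Heat removed = 27537 kJ/min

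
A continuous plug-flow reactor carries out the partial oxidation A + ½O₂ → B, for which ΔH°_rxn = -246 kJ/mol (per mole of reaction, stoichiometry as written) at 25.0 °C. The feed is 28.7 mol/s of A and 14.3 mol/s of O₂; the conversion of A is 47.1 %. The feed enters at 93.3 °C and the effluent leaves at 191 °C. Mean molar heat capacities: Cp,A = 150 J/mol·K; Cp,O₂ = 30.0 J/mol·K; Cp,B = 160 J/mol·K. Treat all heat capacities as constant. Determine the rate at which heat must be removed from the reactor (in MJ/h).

Q_out = 10300 MJ/h

Extent of reaction ξ = 0.471 × 28.7 = 13.518 mol/s
Reaction term: ξ·ΔH°_rxn = 13.518 × -246 = -3325.4 kJ/s
Sensible, feed 93.3→25 °C: -323.33 kJ/s
Outlet flows (mol/s): A 15.182, O₂ 7.5412, B 13.518
Sensible, products 25→191 °C: 774.62 kJ/s
Q = ΔH = -2874.1 kJ/s = -2874.1 kW
Heat removed = 10347 MJ/h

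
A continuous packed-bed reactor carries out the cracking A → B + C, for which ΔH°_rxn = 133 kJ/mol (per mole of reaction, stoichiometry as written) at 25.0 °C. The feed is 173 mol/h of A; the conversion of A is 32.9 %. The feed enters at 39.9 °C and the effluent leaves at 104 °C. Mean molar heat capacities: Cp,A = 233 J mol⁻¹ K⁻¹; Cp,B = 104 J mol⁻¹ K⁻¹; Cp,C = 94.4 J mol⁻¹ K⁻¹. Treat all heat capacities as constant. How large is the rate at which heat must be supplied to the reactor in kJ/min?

Extent of reaction ξ = 0.329 × 173 = 56.917 mol/h
Reaction term: ξ·ΔH°_rxn = 56.917 × 133 = 7570 kJ/h
Sensible, feed 39.9→25 °C: -600.6 kJ/h
Outlet flows (mol/h): A 116.08, B 56.917, C 56.917
Sensible, products 25→104 °C: 3028.8 kJ/h
Q = ΔH = 9998.2 kJ/h = 2.7773 kW
Heat supplied = 166.64 kJ/min

Q_in = 167 kJ/min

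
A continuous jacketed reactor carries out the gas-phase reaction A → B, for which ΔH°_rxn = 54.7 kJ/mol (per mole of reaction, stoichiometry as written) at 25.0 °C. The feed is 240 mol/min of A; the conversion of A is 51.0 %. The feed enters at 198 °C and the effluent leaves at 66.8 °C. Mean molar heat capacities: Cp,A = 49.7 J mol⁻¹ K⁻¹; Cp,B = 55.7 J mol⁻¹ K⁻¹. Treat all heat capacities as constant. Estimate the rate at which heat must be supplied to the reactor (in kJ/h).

Q_in = 310000 kJ/h

Extent of reaction ξ = 0.510 × 240 = 122.4 mol/min
Reaction term: ξ·ΔH°_rxn = 122.4 × 54.7 = 6695.3 kJ/min
Sensible, feed 198→25 °C: -2063.5 kJ/min
Outlet flows (mol/min): A 117.6, B 122.4
Sensible, products 25→66.8 °C: 529.29 kJ/min
Q = ΔH = 5161 kJ/min = 86.017 kW
Heat supplied = 309660 kJ/h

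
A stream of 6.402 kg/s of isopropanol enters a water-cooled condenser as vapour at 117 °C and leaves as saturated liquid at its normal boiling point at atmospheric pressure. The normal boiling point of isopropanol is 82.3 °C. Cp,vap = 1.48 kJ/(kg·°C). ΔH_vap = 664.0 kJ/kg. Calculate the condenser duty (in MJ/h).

Q_c = 16500 MJ/h

vapour 117→82.3 °C: -51.356 kJ/kg
condensation at 82.3 °C: -664 kJ/kg
Δh = -51.356 + -664 = -715.36 kJ/kg
Q = ṁ·Δh = 6.402 kg/s × -715.36 kJ/kg = -4579.7 kJ/s
|Q| = 4579.7 kW = 16487 MJ/h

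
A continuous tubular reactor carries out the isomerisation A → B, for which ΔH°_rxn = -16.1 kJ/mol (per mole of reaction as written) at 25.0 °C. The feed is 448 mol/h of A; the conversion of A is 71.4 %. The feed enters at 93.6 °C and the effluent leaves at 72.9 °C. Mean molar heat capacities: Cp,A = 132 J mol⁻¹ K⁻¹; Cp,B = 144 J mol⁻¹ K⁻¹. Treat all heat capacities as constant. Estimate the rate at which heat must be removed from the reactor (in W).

Q_out = 1720 W

Extent of reaction ξ = 0.714 × 448 = 319.87 mol/h
Reaction term: ξ·ΔH°_rxn = 319.87 × -16.1 = -5149.9 kJ/h
Sensible, feed 93.6→25 °C: -4056.7 kJ/h
Outlet flows (mol/h): A 128.13, B 319.87
Sensible, products 25→72.9 °C: 3016.5 kJ/h
Q = ΔH = -6190.2 kJ/h = -1.7195 kW
Heat removed = 1719.5 W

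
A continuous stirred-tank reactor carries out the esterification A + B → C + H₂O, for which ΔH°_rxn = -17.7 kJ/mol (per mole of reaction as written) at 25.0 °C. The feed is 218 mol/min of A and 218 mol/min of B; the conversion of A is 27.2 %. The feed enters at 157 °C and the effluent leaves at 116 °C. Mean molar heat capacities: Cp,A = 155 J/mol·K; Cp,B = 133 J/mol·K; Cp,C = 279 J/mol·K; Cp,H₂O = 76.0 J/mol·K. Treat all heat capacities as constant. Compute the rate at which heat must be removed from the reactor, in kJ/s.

Q_out = 54.4 kJ/s

Extent of reaction ξ = 0.272 × 218 = 59.296 mol/min
Reaction term: ξ·ΔH°_rxn = 59.296 × -17.7 = -1049.5 kJ/min
Sensible, feed 157→25 °C: -8287.5 kJ/min
Outlet flows (mol/min): A 158.7, B 158.7, C 59.296, H₂O 59.296
Sensible, products 25→116 °C: 6074.9 kJ/min
Q = ΔH = -3262.2 kJ/min = -54.369 kW
Heat removed = 54.369 kJ/s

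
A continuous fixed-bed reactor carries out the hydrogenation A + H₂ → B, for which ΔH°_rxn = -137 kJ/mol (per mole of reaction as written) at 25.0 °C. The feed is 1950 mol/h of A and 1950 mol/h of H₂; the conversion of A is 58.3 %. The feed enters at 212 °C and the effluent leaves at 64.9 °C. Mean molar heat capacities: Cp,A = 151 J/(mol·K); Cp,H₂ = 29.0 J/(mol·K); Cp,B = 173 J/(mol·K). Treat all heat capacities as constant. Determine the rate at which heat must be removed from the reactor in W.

Q_out = 57700 W

Extent of reaction ξ = 0.583 × 1950 = 1136.8 mol/h
Reaction term: ξ·ΔH°_rxn = 1136.8 × -137 = -155750 kJ/h
Sensible, feed 212→25 °C: -65637 kJ/h
Outlet flows (mol/h): A 813.15, H₂ 813.15, B 1136.8
Sensible, products 25→64.9 °C: 13687 kJ/h
Q = ΔH = -207700 kJ/h = -57.694 kW
Heat removed = 57694 W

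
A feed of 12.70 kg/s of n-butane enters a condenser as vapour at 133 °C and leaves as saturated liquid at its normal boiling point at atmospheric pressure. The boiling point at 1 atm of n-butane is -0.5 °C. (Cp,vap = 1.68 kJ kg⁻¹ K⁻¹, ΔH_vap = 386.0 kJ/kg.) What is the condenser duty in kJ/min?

Q_c = 465000 kJ/min

vapour 133→-0.5 °C: -224.28 kJ/kg
condensation at -0.5 °C: -386 kJ/kg
Δh = -224.28 + -386 = -610.28 kJ/kg
Q = ṁ·Δh = 12.70 kg/s × -610.28 kJ/kg = -7750.6 kJ/s
|Q| = 7750.6 kW = 465030 kJ/min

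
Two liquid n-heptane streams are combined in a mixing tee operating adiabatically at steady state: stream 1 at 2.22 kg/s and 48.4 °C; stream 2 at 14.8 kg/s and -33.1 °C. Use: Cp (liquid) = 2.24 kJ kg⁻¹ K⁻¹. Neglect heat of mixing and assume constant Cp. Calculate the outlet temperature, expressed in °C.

T_out = -22.5 °C

Adiabatic, steady state ⇒ Σ ṁᵢCp,ᵢ(T_out − Tᵢ) = 0
T_out = Σ ṁᵢCp,ᵢTᵢ / Σ ṁᵢCp,ᵢ
      = -856.65 / 38.125 = -22.47 °C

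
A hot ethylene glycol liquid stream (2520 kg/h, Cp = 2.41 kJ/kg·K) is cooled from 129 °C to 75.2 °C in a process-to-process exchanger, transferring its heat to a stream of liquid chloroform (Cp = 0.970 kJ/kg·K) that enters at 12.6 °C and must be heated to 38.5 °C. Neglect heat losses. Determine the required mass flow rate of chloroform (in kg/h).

Heat released by hot stream: Q = 2520 × 2.41 × (129 − 75.2) = 326740 kJ/h
Energy balance on cold side (adiabatic exchanger): Q = ṁ_c·Cp_c·(T_c,out − T_c,in)
ṁ_c = 326740 / [0.970 × (38.5 − 12.6)] = 13006 kg/h

ṁ_c = 13000 kg/h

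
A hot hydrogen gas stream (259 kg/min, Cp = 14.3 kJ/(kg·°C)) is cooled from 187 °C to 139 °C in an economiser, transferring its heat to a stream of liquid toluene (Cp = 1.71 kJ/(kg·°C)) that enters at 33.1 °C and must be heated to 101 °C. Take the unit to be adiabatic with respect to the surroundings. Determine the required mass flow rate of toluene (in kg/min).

ṁ_c = 1530 kg/min

Heat released by hot stream: Q = 259 × 14.3 × (187 − 139) = 177780 kJ/min
Energy balance on cold side (adiabatic exchanger): Q = ṁ_c·Cp_c·(T_c,out − T_c,in)
ṁ_c = 177780 / [1.71 × (101 − 33.1)] = 1531.1 kg/min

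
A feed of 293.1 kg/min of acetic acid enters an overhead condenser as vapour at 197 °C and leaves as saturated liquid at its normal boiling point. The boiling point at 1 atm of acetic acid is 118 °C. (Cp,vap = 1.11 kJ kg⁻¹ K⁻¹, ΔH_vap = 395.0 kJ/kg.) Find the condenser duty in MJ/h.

Q_c = 8490 MJ/h

vapour 197→118 °C: -87.69 kJ/kg
condensation at 118 °C: -395 kJ/kg
Δh = -87.69 + -395 = -482.69 kJ/kg
Q = ṁ·Δh = 293.1 kg/min × -482.69 kJ/kg = -141480 kJ/min
|Q| = 2357.9 kW = 8488.6 MJ/h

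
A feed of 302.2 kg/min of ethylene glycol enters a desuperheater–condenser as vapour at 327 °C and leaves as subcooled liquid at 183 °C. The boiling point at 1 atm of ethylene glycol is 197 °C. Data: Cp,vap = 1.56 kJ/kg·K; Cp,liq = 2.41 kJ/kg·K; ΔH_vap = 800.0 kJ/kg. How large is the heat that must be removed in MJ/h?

vapour 327→197 °C: -202.8 kJ/kg
condensation at 197 °C: -800 kJ/kg
liquid 197→183 °C: -33.74 kJ/kg
Δh = -202.8 + -800 + -33.74 = -1036.5 kJ/kg
Q = ṁ·Δh = 302.2 kg/min × -1036.5 kJ/kg = -313240 kJ/min
|Q| = 5220.7 kW = 18795 MJ/h

Q_c = 18800 MJ/h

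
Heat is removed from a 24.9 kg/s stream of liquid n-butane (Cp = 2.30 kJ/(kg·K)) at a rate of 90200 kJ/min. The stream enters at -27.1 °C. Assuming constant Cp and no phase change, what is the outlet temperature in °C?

Q = 90200 kJ/min = 1503.3 kJ/s
ΔT = Q/(ṁ·Cp) = 1503.3/(24.9×2.30) = 26.25 K
T_out = -27.1 − 26.25 = -53.35 °C

T_out = -53.3 °C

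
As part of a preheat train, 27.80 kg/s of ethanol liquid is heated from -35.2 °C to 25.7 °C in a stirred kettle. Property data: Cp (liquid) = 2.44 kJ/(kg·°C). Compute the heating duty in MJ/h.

Q = ṁ·Cp·ΔT = 27.80 × 2.44 × (25.7 − -35.2) = 4131 kJ/s
Heating duty = 14871 MJ/h

Q = 14900 MJ/h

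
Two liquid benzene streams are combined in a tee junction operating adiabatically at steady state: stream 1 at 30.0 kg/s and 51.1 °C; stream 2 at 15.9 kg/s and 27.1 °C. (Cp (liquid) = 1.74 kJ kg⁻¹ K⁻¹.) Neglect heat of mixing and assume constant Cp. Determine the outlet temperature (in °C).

Energy balance with Q = 0: Σ ṁᵢCp,ᵢ(T_out − Tᵢ) = 0
T_out = Σ ṁᵢCp,ᵢTᵢ / Σ ṁᵢCp,ᵢ
      = 3417.2 / 79.866 = 42.786 °C

T_out = 42.8 °C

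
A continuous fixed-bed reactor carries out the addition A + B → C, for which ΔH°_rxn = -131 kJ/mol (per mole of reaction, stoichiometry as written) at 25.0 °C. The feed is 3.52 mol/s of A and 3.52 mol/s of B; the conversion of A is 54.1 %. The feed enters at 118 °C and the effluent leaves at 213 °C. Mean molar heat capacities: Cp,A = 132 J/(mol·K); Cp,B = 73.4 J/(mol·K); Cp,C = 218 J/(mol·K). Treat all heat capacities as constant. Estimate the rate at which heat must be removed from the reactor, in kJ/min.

Q_out = 10600 kJ/min

Extent of reaction ξ = 0.541 × 3.52 = 1.9043 mol/s
Reaction term: ξ·ΔH°_rxn = 1.9043 × -131 = -249.47 kJ/s
Sensible, feed 118→25 °C: -67.24 kJ/s
Outlet flows (mol/s): A 1.6157, B 1.6157, C 1.9043
Sensible, products 25→213 °C: 140.44 kJ/s
Q = ΔH = -176.27 kJ/s = -176.27 kW
Heat removed = 10576 kJ/min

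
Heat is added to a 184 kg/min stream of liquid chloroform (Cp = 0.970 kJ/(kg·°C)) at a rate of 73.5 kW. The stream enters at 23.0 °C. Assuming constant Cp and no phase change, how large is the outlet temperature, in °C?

Q = 73.5 kW = 4410 kJ/min
ΔT = Q/(ṁ·Cp) = 4410/(184×0.970) = 24.709 K
T_out = 23.0 + 24.709 = 47.709 °C

T_out = 47.7 °C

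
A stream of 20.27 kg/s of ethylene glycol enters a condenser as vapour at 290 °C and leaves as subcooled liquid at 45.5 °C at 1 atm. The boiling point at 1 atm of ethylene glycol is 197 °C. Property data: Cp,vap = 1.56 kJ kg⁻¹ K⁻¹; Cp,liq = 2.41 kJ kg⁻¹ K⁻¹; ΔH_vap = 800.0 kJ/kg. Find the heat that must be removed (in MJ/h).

Q_c = 95600 MJ/h

vapour 290→197 °C: -145.08 kJ/kg
condensation at 197 °C: -800 kJ/kg
liquid 197→45.5 °C: -365.12 kJ/kg
Δh = -145.08 + -800 + -365.12 = -1310.2 kJ/kg
Q = ṁ·Δh = 20.27 kg/s × -1310.2 kJ/kg = -26558 kJ/s
|Q| = 26558 kW = 95608 MJ/h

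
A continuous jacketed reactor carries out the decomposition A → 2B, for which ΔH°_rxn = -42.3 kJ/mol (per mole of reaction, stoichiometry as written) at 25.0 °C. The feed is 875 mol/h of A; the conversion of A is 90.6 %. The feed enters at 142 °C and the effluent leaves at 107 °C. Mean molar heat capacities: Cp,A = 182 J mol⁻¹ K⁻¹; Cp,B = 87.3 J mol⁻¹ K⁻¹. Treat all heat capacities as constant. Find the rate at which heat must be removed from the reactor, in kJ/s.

Q_out = 11.0 kJ/s

Extent of reaction ξ = 0.906 × 875 = 792.75 mol/h
Reaction term: ξ·ΔH°_rxn = 792.75 × -42.3 = -33533 kJ/h
Sensible, feed 142→25 °C: -18632 kJ/h
Outlet flows (mol/h): A 82.25, B 1585.5
Sensible, products 25→107 °C: 12577 kJ/h
Q = ΔH = -39588 kJ/h = -10.997 kW
Heat removed = 10.997 kJ/s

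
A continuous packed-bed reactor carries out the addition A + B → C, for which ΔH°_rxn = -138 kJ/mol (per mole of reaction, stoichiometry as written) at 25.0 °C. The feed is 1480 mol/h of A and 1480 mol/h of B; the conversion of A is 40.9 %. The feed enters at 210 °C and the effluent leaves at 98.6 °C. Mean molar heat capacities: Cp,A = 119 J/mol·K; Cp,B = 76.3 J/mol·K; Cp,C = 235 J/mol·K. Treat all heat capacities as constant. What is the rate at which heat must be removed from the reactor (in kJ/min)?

Extent of reaction ξ = 0.409 × 1480 = 605.32 mol/h
Reaction term: ξ·ΔH°_rxn = 605.32 × -138 = -83534 kJ/h
Sensible, feed 210→25 °C: -53473 kJ/h
Outlet flows (mol/h): A 874.68, B 874.68, C 605.32
Sensible, products 25→98.6 °C: 23042 kJ/h
Q = ΔH = -113960 kJ/h = -31.657 kW
Heat removed = 1899.4 kJ/min

Q_out = 1900 kJ/min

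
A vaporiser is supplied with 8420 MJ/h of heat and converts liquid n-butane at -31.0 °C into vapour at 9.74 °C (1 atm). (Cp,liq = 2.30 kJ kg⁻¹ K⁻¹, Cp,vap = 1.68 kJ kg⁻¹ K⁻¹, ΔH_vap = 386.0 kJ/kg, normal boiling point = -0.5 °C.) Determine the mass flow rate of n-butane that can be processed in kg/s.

Δh = 2.30×(-0.5−-31.0) + 386.0 + 1.68×(9.74−-0.5) = 473.35 kJ/kg
Q = 8420 MJ/h = 2338.9 kJ/s = 2338.9 kJ/s
ṁ = Q/Δh = 2338.9 / 473.35 = 4.9411 kg/s

ṁ = 4.94 kg/s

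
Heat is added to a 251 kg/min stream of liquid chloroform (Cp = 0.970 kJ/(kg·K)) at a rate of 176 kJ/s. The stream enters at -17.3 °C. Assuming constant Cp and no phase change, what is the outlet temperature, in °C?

T_out = 26.1 °C

Q = 176 kJ/s = 10560 kJ/min
ΔT = Q/(ṁ·Cp) = 10560/(251×0.970) = 43.373 K
T_out = -17.3 + 43.373 = 26.073 °C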